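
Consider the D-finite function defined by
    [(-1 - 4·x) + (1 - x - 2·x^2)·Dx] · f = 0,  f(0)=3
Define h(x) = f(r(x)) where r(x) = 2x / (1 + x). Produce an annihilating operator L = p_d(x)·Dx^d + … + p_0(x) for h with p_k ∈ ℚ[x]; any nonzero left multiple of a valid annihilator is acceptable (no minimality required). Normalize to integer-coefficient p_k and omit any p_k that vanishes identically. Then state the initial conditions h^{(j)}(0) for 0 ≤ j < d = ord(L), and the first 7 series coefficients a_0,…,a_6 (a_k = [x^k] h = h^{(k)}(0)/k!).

L = (2 + 18·x) + (-1 - x + 9·x^2 + 9·x^3)·Dx  (order 1).
h: a_k = 3, 6, 30, 54, 270, 486, 2430, …
ICs: h(0) = 3.

f: a_k = 3, 3, 9, 15, 33, 63, 129, …
Change of var in L_f (x↦r) gives L₀.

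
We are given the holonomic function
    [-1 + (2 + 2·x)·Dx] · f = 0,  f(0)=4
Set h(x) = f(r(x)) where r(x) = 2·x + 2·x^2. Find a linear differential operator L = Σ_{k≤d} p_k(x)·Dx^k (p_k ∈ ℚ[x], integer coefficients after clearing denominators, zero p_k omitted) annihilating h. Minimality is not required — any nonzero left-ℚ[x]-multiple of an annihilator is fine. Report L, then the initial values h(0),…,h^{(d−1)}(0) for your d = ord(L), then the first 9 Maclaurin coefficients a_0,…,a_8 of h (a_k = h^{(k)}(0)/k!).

L = (-1 - 2·x) + (1 + 2·x + 2·x^2)·Dx  (order 1).
h: a_k = 4, 4, 2, -2, 3/2, -1/2, -3/4, 7/4, -61/32, …
ICs: h(0) = 4.

f: a_k = 4, 2, -1/2, 1/4, -5/32, 7/64, -21/256, 33/512, -429/8192, …
h₀=f(r): pull back L_f along r ⇒ L₀.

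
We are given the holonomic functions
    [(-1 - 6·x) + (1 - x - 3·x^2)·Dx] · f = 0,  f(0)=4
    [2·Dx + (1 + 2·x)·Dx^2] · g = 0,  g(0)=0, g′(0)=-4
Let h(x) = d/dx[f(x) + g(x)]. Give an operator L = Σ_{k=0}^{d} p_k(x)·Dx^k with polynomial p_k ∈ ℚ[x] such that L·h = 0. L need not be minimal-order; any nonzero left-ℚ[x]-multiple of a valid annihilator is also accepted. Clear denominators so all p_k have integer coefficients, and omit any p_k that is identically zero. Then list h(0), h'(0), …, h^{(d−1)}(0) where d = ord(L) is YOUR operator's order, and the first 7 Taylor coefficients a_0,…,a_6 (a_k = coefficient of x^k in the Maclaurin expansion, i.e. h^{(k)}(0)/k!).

f: a_k = 4, 4, 16, 28, 76, 160, 388, …
g: a_k = 0, -4, 4, -16/3, 8, -64/5, 64/3, …
Weyl lclm of L_f,L_g ⇒ L₀ (ord ≤ 3).
h=h₀': d/dx-closure on L₀ ⇒ L.
L = (74 + 412·x + 948·x^2 + 864·x^3 + 648·x^4) + (17 + 212·x + 890·x^2 + 1644·x^3 + 1764·x^4 + 1080·x^5)·Dx + (-5 - 27·x - 33·x^2 + 68·x^3 + 276·x^4 + 396·x^5 + 216·x^6)·Dx^2  (order 2).
h: a_k = 0, 40, 68, 336, 736, 2456, 5820, …
ICs: h(0) = 0, h′(0) = 40.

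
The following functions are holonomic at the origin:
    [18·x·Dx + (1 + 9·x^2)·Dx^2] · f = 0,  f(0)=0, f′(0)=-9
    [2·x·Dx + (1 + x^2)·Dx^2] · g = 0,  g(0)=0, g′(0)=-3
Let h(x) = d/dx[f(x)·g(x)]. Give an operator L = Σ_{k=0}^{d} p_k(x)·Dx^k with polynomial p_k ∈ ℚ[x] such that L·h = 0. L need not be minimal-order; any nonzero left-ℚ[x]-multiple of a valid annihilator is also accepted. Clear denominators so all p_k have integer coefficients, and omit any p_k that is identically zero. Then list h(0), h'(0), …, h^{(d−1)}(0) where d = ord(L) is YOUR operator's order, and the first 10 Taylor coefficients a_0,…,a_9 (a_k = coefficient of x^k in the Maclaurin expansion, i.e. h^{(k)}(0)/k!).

L = (-216·x - 3600·x^3 - 5184·x^5 + 6480·x^7 + 17496·x^9) + (-40 - 1452·x^2 - 6480·x^4 - 4536·x^6 + 22680·x^8 + 26244·x^10)·Dx + (-80·x - 980·x^3 - 2160·x^5 + 2952·x^7 + 12960·x^9 + 8748·x^11)·Dx^2 + (-1 - 20·x^2 - 109·x^4 + 981·x^8 + 1620·x^10 + 729·x^12)·Dx^3  (order 3).
h: a_k = 0, 54, 0, -360, 0, 14094/5, 0, -166752/7, 0, 7252818/35, …
ICs: h(0) = 0, h′(0) = 54, h′′(0) = 0.

f: a_k = 0, -9, 0, 27, 0, -729/5, 0, 6561/7, 0, -6561, …
g: a_k = 0, -3, 0, 1, 0, -3/5, 0, 3/7, 0, -1/3, …
h₀=f·g: eliminate ⇒ L₀, order ≤ 2·2.
Differentiate: ansatz ord ≤ ord L₀ ⇒ L.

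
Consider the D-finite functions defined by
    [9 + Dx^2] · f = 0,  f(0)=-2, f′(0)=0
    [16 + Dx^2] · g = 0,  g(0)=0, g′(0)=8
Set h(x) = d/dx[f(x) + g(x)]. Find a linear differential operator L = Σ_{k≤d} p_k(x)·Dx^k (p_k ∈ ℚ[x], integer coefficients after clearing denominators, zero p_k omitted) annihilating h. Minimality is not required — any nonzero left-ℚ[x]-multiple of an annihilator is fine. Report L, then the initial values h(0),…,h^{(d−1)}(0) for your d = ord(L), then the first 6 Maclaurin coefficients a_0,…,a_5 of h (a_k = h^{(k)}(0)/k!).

L = 144 + 25·Dx^2 + Dx^4  (order 4).
h: a_k = 8, 18, -64, -27, 256/3, 243/20, …
ICs: h(0) = 8, h′(0) = 18, h′′(0) = -128, h′′′(0) = -162.

f: a_k = -2, 0, 9, 0, -27/4, 0, …
g: a_k = 0, 8, 0, -64/3, 0, 256/15, …
Weyl lclm of L_f,L_g ⇒ L₀ (ord ≤ 4).
h=h₀': d/dx-closure on L₀ ⇒ L.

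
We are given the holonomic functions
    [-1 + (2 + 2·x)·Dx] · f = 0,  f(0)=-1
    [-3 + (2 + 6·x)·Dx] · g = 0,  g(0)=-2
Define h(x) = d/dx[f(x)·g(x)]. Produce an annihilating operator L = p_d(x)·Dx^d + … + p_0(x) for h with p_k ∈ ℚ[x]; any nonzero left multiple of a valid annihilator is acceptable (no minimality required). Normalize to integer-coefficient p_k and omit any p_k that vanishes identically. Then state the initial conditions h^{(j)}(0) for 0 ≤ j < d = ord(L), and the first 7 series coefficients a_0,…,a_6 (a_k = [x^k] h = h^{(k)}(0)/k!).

L = -1 + (-2 - 11·x - 18·x^2 - 9·x^3)·Dx  (order 1).
h: a_k = 4, -2, 6, -17, 95/2, -531/4, 1491/4, …
ICs: h(0) = 4.

f: a_k = -1, -1/2, 1/8, -1/16, 5/128, -7/256, 21/1024, …
g: a_k = -2, -3, 9/4, -27/8, 405/64, -1701/128, 15309/512, …
L₀ := L_f ⊗_s L_g (sym. prod.), ord ≤ 1.
h=h₀': d/dx-closure on L₀ ⇒ L.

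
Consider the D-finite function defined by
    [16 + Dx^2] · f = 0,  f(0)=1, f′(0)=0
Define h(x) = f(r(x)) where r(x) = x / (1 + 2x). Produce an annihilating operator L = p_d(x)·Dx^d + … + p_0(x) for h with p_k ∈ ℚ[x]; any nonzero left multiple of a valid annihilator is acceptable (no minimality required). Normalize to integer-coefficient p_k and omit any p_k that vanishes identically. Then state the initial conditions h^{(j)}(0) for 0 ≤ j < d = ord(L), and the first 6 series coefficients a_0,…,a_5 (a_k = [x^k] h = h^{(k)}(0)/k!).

L = 16 + (4 + 24·x + 48·x^2 + 32·x^3)·Dx + (1 + 8·x + 24·x^2 + 32·x^3 + 16·x^4)·Dx^2  (order 2).
h: a_k = 1, 0, -8, 32, -256/3, 512/3, …
ICs: h(0) = 1, h′(0) = 0.

f: a_k = 1, 0, -8, 0, 32/3, 0, …
Change of var in L_f (x↦r) gives L₀.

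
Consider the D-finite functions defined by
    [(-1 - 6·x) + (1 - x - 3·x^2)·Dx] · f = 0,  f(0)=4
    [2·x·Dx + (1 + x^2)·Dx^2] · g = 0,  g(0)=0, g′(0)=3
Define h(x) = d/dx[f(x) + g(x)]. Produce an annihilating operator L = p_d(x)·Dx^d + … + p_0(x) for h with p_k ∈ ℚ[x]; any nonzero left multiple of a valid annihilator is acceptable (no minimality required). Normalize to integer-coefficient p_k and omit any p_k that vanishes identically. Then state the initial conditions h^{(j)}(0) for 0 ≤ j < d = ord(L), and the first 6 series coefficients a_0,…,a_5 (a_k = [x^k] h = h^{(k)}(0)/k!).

L = (-8 + 32·x + 300·x^2 + 504·x^3 + 1134·x^4 + 162·x^6) + (22 + 148·x + 184·x^2 + 576·x^3 + 441·x^4 + 918·x^5 + 27·x^6 + 162·x^7)·Dx + (-4 - 6·x - 18·x^2 + 60·x^3 + 85·x^4 + 75·x^5 + 126·x^6 + 9·x^7 + 27·x^8)·Dx^2  (order 2).
h: a_k = 7, 32, 81, 304, 803, 2328, …
ICs: h(0) = 7, h′(0) = 32.

f: a_k = 4, 4, 16, 28, 76, 160, …
g: a_k = 0, 3, 0, -1, 0, 3/5, …
Weyl lclm of L_f,L_g ⇒ L₀ (ord ≤ 3).
h₀' ⇒ L via d/dx closure of L₀.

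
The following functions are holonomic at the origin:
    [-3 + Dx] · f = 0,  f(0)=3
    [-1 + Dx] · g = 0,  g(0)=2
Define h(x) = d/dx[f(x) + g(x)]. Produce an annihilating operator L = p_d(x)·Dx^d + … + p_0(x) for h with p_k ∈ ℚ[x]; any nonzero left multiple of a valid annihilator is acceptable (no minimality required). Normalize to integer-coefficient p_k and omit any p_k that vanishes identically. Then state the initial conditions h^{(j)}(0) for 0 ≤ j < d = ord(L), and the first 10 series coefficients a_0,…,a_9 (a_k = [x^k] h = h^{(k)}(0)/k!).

L = 3 - 4·Dx + Dx^2  (order 2).
h: a_k = 11, 29, 83/2, 245/6, 731/24, 2189/120, 6563/720, 3937/1008, 59051/40320, 25307/51840, …
ICs: h(0) = 11, h′(0) = 29.

f: a_k = 3, 9, 27/2, 27/2, 81/8, 243/40, 243/80, 729/560, 2187/4480, 729/4480, …
g: a_k = 2, 2, 1, 1/3, 1/12, 1/60, 1/360, 1/2520, 1/20160, 1/181440, …
f+g: L₀ = lclm(L_f,L_g), ord ≤ 1+1.
h=h₀': d/dx-closure on L₀ ⇒ L.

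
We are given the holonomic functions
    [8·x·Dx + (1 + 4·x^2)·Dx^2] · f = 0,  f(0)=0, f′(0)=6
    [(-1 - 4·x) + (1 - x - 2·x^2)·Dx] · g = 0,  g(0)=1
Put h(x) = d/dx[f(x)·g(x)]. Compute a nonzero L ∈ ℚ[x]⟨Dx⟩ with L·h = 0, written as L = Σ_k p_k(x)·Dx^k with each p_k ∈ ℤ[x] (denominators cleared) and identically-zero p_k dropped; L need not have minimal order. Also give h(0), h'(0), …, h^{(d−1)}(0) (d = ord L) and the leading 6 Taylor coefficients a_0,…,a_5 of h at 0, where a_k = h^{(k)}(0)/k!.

L = (288·x^2 + 384·x^3 + 1152·x^4) + (5 + 24·x + 36·x^2 + 128·x^3 + 384·x^4 + 768·x^5)·Dx + (-1 - x - 12·x^2 + 12·x^3 - 8·x^4 + 64·x^5 + 96·x^6)·Dx^2  (order 2).
h: a_k = 6, 12, 30, 88, 306, 3156/5, …
ICs: h(0) = 6, h′(0) = 12.

f: a_k = 0, 6, 0, -8, 0, 96/5, …
g: a_k = 1, 1, 3, 5, 11, 21, …
Product ⇒ symmetric product L₀, ord ≤ 2.
Differentiate: ansatz ord ≤ ord L₀ ⇒ L.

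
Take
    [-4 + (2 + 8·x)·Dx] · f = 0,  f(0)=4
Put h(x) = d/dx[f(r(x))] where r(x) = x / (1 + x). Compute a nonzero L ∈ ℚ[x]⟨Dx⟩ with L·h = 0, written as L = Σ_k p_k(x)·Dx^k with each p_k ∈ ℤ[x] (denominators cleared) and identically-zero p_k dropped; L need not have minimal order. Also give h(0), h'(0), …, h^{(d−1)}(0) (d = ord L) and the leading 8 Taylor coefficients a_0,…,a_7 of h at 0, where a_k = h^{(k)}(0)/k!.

L = (-4 - 10·x) + (-1 - 6·x - 5·x^2)·Dx  (order 1).
h: a_k = 8, -32, 120, -480, 2040, -9024, 40936, -188800, …
ICs: h(0) = 8.

f: a_k = 4, 8, -8, 16, -40, 112, -336, 1056, …
Substitute x→r, Dx→(1/r')Dx; clear ⇒ L₀.
h₀' ⇒ L via d/dx closure of L₀.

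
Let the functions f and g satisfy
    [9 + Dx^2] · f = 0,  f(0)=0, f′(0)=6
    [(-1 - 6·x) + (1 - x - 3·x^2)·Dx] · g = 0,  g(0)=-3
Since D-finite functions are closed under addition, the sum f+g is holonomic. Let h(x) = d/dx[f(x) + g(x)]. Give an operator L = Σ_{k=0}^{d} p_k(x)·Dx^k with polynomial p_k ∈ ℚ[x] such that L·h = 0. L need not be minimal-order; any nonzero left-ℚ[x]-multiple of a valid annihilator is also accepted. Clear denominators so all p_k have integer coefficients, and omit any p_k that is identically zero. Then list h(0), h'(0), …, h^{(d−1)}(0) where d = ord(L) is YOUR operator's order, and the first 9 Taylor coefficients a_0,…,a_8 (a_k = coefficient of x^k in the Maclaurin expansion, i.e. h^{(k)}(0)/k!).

L = (1584 + 7614·x + 25326·x^2 + 15390·x^3 + 26730·x^4 + 13122·x^5 + 13122·x^6) + (-153 - 819·x + 918·x^2 + 2133·x^3 + 1620·x^4 + 3645·x^5 + 5103·x^6 + 4374·x^7)·Dx + (176 + 846·x + 2814·x^2 + 1710·x^3 + 2970·x^4 + 1458·x^5 + 1458·x^6)·Dx^2 + (-17 - 91·x + 102·x^2 + 237·x^3 + 180·x^4 + 405·x^5 + 567·x^6 + 486·x^7)·Dx^3  (order 3).
h: a_k = 3, -24, -90, -228, -2319/4, -1746, -182523/40, -12192, -70094133/2240, …
ICs: h(0) = 3, h′(0) = -24, h′′(0) = -180.

f: a_k = 0, 6, 0, -9, 0, 81/20, 0, -243/280, 0, …
g: a_k = -3, -3, -12, -21, -57, -120, -291, -651, -1524, …
Sum ⇒ L₀ = lclm(L_f,L_g) in ℚ(x)⟨Dx⟩.
h=h₀': d/dx-closure on L₀ ⇒ L.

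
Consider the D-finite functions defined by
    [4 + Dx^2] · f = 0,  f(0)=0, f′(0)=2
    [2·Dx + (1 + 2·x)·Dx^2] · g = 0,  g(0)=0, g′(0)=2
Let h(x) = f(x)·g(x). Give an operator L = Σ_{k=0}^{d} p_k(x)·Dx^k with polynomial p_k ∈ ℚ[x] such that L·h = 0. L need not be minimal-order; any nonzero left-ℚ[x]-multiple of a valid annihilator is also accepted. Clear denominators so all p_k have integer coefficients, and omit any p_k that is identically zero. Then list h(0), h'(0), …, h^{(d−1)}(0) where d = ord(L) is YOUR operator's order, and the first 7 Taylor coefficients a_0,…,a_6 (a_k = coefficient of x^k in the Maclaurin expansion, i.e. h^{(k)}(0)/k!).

f: a_k = 0, 2, 0, -4/3, 0, 4/15, 0, …
g: a_k = 0, 2, -2, 8/3, -4, 32/5, -32/3, …
Sym-product of L_f,L_g gives L₀ (≤ ord 4).
L = (-48 + 192·x + 1216·x^2 + 2048·x^3 + 1024·x^4) + (32 + 320·x + 768·x^2 + 512·x^3)·Dx + (160·x + 672·x^2 + 1024·x^3 + 512·x^4)·Dx^2 + (8 + 80·x + 192·x^2 + 128·x^3)·Dx^3 + (3 + 28·x + 92·x^2 + 128·x^3 + 64·x^4)·Dx^4  (order 4).
h: a_k = 0, 0, 4, -4, 8/3, -16/3, 88/9, …
ICs: h(0) = 0, h′(0) = 0, h′′(0) = 8, h′′′(0) = -24.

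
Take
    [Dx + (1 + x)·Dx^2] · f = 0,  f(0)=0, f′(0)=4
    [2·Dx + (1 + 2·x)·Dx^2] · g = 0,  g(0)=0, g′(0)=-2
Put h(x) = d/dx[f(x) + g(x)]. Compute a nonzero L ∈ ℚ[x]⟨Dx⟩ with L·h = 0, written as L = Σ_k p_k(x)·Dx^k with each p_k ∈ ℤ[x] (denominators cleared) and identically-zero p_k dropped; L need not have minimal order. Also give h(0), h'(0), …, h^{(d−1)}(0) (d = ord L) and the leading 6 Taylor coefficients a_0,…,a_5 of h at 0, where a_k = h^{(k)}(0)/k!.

L = 4 + (6 + 8·x)·Dx + (1 + 3·x + 2·x^2)·Dx^2  (order 2).
h: a_k = 2, 0, -4, 12, -28, 60, …
ICs: h(0) = 2, h′(0) = 0.

f: a_k = 0, 4, -2, 4/3, -1, 4/5, …
g: a_k = 0, -2, 2, -8/3, 4, -32/5, …
L₀ := lclm(L_f,L_g); ord L₀ ≤ 2+2.
Derive L from L₀ (diff closure).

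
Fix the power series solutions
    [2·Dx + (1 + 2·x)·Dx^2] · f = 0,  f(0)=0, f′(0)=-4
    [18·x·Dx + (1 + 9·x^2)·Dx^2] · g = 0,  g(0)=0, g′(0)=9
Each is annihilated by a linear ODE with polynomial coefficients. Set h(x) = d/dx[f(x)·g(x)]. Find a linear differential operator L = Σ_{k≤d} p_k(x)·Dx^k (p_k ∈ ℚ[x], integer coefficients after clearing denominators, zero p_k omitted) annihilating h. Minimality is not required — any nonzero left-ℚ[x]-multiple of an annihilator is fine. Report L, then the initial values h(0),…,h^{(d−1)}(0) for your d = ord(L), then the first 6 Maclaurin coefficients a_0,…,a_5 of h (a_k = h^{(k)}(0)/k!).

f: a_k = 0, -4, 4, -16/3, 8, -64/5, …
g: a_k = 0, 9, 0, -27, 0, 729/5, …
h₀=f·g: eliminate ⇒ L₀, order ≤ 2·2.
Differentiate: ansatz ord ≤ ord L₀ ⇒ L.
L = (792 + 3024·x + 22680·x^2 + 102384·x^3 + 174960·x^4 + 151632·x^5 + 104976·x^7) + (332 + 4752·x + 28908·x^2 + 127008·x^3 + 351216·x^4 + 542376·x^5 + 408240·x^6 + 157464·x^7 + 367416·x^8)·Dx + (44 + 916·x + 6696·x^2 + 27252·x^3 + 85860·x^4 + 193428·x^5 + 279936·x^6 + 224532·x^7 + 157464·x^8 + 209952·x^9)·Dx^2 + (10 + 76·x + 418·x^2 + 1728·x^3 + 5391·x^4 + 12960·x^5 + 24948·x^6 + 34992·x^7 + 29889·x^8 + 26244·x^9 + 26244·x^10)·Dx^3  (order 3).
h: a_k = 0, -72, 108, 240, -180, -16632/5, …
ICs: h(0) = 0, h′(0) = -72, h′′(0) = 216.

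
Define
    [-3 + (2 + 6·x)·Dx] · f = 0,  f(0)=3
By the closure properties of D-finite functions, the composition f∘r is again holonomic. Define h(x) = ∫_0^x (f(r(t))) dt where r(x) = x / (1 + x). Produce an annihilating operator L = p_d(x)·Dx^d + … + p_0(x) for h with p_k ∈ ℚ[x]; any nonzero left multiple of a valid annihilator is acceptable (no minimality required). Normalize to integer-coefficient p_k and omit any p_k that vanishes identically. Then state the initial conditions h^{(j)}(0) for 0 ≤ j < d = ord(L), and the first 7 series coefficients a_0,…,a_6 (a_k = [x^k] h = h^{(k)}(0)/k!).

f: a_k = 3, 9/2, -27/8, 81/16, -1215/128, 5103/256, -45927/1024, …
f∘r: x↦r, Dx↦Dx/r' in L_f ⇒ L₀.
h=∫h₀ ⇒ L = L₀·Dx.
L = -3·Dx + (2 + 10·x + 8·x^2)·Dx^2  (order 2).
h: a_k = 0, 3, 9/4, -21/8, 261/64, -5031/640, 9069/512, …
ICs: h(0) = 0, h′(0) = 3.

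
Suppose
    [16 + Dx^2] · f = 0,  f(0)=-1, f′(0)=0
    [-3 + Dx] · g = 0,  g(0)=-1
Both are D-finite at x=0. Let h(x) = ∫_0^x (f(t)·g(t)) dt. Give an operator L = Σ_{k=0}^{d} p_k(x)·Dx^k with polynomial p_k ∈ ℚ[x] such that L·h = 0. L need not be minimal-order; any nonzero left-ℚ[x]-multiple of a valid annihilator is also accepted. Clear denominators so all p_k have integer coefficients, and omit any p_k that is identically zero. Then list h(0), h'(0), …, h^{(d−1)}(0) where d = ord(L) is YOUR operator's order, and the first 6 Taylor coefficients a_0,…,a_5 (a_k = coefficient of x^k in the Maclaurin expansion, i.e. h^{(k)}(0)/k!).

L = 25·Dx - 6·Dx^2 + Dx^3  (order 3).
h: a_k = 0, 1, 3/2, -7/6, -39/8, -527/120, …
ICs: h(0) = 0, h′(0) = 1, h′′(0) = 3.

f: a_k = -1, 0, 8, 0, -32/3, 0, …
g: a_k = -1, -3, -9/2, -9/2, -27/8, -81/40, …
f·g: L₀ = L_f ⊗_s L_g, ord ≤ 2·1.
Integrate: L := L₀·Dx.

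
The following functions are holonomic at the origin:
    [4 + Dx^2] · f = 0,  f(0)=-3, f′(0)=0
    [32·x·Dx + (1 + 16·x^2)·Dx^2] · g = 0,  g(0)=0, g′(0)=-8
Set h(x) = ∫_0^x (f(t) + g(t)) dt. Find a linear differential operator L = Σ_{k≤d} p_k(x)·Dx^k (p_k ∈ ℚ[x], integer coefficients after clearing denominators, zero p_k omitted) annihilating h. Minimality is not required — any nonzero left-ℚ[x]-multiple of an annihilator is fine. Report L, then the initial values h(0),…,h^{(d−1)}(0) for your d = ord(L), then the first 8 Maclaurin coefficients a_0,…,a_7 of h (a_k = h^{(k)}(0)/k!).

f: a_k = -3, 0, 6, 0, -2, 0, 4/15, 0, …
g: a_k = 0, -8, 0, 128/3, 0, -2048/5, 0, 32768/7, …
L₀ := lclm(L_f,L_g); ord L₀ ≤ 2+2.
∫: right-multiply L₀ by Dx.
L = (-6016·x + 102400·x^3 + 32768·x^5)·Dx^2 + (-28 + 1216·x^2 + 27648·x^4 + 16384·x^6)·Dx^3 + (-1504·x + 25600·x^3 + 8192·x^5)·Dx^4 + (-7 + 304·x^2 + 6912·x^4 + 4096·x^6)·Dx^5  (order 5).
h: a_k = 0, -3, -4, 2, 32/3, -2/5, -1024/15, 4/105, …
ICs: h(0) = 0, h′(0) = -3, h′′(0) = -8, h′′′(0) = 12, h′′′′(0) = 256.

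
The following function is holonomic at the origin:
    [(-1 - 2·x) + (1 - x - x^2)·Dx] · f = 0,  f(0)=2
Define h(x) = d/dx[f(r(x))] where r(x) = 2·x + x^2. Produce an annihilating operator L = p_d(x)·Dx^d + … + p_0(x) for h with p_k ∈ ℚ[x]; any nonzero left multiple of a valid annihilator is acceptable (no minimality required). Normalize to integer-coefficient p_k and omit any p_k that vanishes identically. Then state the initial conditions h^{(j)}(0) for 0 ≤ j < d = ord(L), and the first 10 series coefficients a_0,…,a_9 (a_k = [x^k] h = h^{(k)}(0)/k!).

f: a_k = 2, 2, 4, 6, 10, 16, 26, 42, 68, 110, …
Change of var in L_f (x↦r) gives L₀.
Differentiate: ansatz ord ≤ ord L₀ ⇒ L.
L = (9 + 42·x + 105·x^2 + 164·x^3 + 141·x^4 + 60·x^5 + 10·x^6) + (-1 - 3·x + 9·x^2 + 39·x^3 + 55·x^4 + 39·x^5 + 14·x^6 + 2·x^7)·Dx  (order 1).
h: a_k = 4, 36, 192, 944, 4340, 19140, 82096, 344912, 1426464, 5826640, …
ICs: h(0) = 4.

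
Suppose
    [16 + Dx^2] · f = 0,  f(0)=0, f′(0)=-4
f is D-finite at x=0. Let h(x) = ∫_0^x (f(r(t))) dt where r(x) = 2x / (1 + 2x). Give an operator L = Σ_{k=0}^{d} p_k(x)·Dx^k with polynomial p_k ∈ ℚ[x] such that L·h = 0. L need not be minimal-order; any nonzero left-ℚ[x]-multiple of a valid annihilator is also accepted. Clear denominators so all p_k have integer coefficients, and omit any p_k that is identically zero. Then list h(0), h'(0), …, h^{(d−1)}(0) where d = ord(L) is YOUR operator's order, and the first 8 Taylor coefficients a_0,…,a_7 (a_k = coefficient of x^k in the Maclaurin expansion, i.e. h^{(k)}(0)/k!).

L = 64·Dx + (4 + 24·x + 48·x^2 + 32·x^3)·Dx^2 + (1 + 8·x + 24·x^2 + 32·x^3 + 16·x^4)·Dx^3  (order 3).
h: a_k = 0, 0, -4, 16/3, 40/3, -448/5, 12352/45, -3840/7, …
ICs: h(0) = 0, h′(0) = 0, h′′(0) = -8.

f: a_k = 0, -4, 0, 32/3, 0, -128/15, 0, 1024/315, …
h₀=f(r): pull back L_f along r ⇒ L₀.
∫: right-multiply L₀ by Dx.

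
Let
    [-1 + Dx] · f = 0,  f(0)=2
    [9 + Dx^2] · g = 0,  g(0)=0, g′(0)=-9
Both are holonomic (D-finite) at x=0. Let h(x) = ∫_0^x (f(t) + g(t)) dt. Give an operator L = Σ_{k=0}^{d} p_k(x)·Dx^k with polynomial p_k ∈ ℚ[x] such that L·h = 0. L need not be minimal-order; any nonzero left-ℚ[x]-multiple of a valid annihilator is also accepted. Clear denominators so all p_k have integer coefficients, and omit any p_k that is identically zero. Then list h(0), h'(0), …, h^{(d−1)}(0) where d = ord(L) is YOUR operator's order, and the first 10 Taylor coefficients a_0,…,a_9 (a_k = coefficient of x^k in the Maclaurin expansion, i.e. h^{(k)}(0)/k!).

L = -9·Dx + 9·Dx^2 - Dx^3 + Dx^4  (order 4).
h: a_k = 0, 2, -7/2, 1/3, 83/24, 1/60, -727/720, 1/2520, 6563/40320, 1/181440, …
ICs: h(0) = 0, h′(0) = 2, h′′(0) = -7, h′′′(0) = 2.

f: a_k = 2, 2, 1, 1/3, 1/12, 1/60, 1/360, 1/2520, 1/20160, 1/181440, …
g: a_k = 0, -9, 0, 27/2, 0, -243/40, 0, 729/560, 0, -729/4480, …
Sum ⇒ L₀ = lclm(L_f,L_g) in ℚ(x)⟨Dx⟩.
h=∫h₀ ⇒ L = L₀·Dx.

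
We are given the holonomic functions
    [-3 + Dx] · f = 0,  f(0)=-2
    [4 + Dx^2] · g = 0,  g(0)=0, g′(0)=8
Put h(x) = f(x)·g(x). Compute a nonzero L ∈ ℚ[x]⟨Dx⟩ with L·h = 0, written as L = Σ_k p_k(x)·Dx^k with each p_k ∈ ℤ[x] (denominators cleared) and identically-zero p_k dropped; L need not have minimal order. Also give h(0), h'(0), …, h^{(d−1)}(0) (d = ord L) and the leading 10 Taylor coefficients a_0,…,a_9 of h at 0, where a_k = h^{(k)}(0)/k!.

f: a_k = -2, -6, -9, -9, -27/4, -81/20, -81/40, -243/280, -729/2240, -243/2240, …
g: a_k = 0, 8, 0, -16/3, 0, 16/15, 0, -32/315, 0, 16/2835, …
L₀ := L_f ⊗_s L_g (sym. prod.), ord ≤ 2.
L = 13 - 6·Dx + Dx^2  (order 2).
h: a_k = 0, -16, -48, -184/3, -40, -122/15, 46/5, 3277/315, 17/3, 43079/22680, …
ICs: h(0) = 0, h′(0) = -16.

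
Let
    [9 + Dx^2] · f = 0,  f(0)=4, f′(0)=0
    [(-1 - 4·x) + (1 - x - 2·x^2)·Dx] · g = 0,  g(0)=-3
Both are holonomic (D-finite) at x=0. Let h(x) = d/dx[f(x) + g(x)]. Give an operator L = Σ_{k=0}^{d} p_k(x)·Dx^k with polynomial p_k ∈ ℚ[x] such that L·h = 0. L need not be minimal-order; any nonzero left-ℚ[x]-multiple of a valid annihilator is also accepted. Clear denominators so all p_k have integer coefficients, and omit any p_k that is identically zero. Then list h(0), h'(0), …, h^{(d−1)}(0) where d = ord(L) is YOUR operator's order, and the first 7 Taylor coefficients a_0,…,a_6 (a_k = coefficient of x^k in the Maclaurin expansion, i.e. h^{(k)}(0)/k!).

L = (954 + 3600·x + 8154·x^2 + 4140·x^3 + 5760·x^4 + 3888·x^5 + 2592·x^6) + (-117 - 369·x + 585·x^2 + 747·x^3 + 90·x^4 + 828·x^5 + 1512·x^6 + 864·x^7)·Dx + (106 + 400·x + 906·x^2 + 460·x^3 + 640·x^4 + 432·x^5 + 288·x^6)·Dx^2 + (-13 - 41·x + 65·x^2 + 83·x^3 + 10·x^4 + 92·x^5 + 168·x^6 + 96·x^7)·Dx^3  (order 3).
h: a_k = -3, -54, -45, -78, -315, -7983/10, -1785, …
ICs: h(0) = -3, h′(0) = -54, h′′(0) = -90.

f: a_k = 4, 0, -18, 0, 27/2, 0, -81/20, …
g: a_k = -3, -3, -9, -15, -33, -63, -129, …
Weyl lclm of L_f,L_g ⇒ L₀ (ord ≤ 3).
h₀' ⇒ L via d/dx closure of L₀.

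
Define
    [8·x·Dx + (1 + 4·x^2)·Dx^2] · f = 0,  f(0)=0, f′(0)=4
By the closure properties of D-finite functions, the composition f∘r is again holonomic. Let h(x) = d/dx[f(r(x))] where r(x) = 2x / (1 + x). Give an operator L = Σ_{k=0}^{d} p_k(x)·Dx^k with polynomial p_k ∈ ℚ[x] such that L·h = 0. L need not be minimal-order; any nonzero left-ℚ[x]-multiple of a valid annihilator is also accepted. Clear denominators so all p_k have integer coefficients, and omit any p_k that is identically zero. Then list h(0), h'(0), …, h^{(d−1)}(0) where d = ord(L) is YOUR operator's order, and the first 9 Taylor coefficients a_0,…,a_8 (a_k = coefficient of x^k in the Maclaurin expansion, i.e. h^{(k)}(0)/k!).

L = (2 + 34·x) + (1 + 2·x + 17·x^2)·Dx  (order 1).
h: a_k = 8, -16, -104, 480, 808, -9776, 5816, 154560, -407992, …
ICs: h(0) = 8.

f: a_k = 0, 4, 0, -16/3, 0, 64/5, 0, -256/7, 0, …
f∘r: x↦r, Dx↦Dx/r' in L_f ⇒ L₀.
Derive L from L₀ (diff closure).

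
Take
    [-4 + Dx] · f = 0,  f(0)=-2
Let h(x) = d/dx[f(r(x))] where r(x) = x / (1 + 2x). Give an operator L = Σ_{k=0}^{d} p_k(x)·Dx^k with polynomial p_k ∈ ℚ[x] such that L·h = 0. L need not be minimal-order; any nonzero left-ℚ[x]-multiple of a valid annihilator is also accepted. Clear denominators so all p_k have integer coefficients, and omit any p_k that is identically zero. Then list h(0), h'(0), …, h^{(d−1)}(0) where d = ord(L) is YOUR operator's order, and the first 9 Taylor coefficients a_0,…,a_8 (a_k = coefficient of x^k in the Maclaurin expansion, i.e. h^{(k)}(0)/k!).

L = -8·x + (-1 - 4·x - 4·x^2)·Dx  (order 1).
h: a_k = -8, 0, 32, -256/3, 128, -1024/15, -2560/9, 131072/105, -145408/45, …
ICs: h(0) = -8.

f: a_k = -2, -8, -16, -64/3, -64/3, -256/15, -512/45, -2048/315, -1024/315, …
Substitute x→r, Dx→(1/r')Dx; clear ⇒ L₀.
Derive L from L₀ (diff closure).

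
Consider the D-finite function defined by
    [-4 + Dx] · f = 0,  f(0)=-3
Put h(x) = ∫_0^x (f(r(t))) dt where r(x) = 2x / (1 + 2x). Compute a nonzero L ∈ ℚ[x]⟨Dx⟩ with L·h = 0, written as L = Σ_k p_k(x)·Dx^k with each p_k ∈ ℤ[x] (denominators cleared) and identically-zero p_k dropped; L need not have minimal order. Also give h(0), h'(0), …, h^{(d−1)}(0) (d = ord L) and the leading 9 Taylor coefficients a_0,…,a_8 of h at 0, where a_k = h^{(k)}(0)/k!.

f: a_k = -3, -12, -24, -32, -32, -128/5, -256/15, -1024/105, -512/105, …
Substitute x→r, Dx→(1/r')Dx; clear ⇒ L₀.
h=∫h₀ ⇒ L = L₀·Dx.
L = -8·Dx + (1 + 4·x + 4·x^2)·Dx^2  (order 2).
h: a_k = 0, -3, -12, -16, 8, 64/5, -448/15, 2816/105, 1088/105, …
ICs: h(0) = 0, h′(0) = -3.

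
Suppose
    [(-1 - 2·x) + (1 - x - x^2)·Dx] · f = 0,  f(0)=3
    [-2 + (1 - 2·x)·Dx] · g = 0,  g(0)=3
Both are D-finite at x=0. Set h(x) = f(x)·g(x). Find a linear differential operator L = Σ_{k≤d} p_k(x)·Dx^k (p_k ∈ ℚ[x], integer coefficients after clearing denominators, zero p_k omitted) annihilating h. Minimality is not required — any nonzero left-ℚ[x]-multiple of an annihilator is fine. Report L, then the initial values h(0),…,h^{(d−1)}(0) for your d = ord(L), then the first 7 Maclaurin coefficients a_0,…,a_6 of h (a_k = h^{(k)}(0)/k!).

f: a_k = 3, 3, 6, 9, 15, 24, 39, …
g: a_k = 3, 6, 12, 24, 48, 96, 192, …
L₀ := L_f ⊗_s L_g (sym. prod.), ord ≤ 1.
L = (-3 + 2·x + 6·x^2) + (1 - 3·x + x^2 + 2·x^3)·Dx  (order 1).
h: a_k = 9, 27, 72, 171, 387, 846, 1809, …
ICs: h(0) = 9.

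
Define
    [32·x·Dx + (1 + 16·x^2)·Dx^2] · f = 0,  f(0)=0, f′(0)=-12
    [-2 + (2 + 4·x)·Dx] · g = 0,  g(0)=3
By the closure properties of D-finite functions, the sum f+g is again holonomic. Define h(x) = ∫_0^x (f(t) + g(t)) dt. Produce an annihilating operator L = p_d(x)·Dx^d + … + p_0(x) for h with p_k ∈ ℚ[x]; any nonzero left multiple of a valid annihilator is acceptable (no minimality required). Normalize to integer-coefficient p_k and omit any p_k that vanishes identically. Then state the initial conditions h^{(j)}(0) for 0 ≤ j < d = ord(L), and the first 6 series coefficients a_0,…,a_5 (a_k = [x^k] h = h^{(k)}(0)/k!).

L = (-32 - 160·x + 1536·x^2 + 1536·x^3)·Dx^2 + (-35 - 128·x + 1312·x^2 + 6144·x^3 + 5376·x^4)·Dx^3 + (-1 + 30·x + 96·x^2 + 576·x^3 + 1792·x^4 + 1536·x^5)·Dx^4  (order 4).
h: a_k = 0, 3, -9/2, -1/2, 131/8, -3/8, …
ICs: h(0) = 0, h′(0) = 3, h′′(0) = -9, h′′′(0) = -3.

f: a_k = 0, -12, 0, 64, 0, -3072/5, …
g: a_k = 3, 3, -3/2, 3/2, -15/8, 21/8, …
h₀=f+g: left-lcm gives L₀, ord ≤ 3.
∫: right-multiply L₀ by Dx.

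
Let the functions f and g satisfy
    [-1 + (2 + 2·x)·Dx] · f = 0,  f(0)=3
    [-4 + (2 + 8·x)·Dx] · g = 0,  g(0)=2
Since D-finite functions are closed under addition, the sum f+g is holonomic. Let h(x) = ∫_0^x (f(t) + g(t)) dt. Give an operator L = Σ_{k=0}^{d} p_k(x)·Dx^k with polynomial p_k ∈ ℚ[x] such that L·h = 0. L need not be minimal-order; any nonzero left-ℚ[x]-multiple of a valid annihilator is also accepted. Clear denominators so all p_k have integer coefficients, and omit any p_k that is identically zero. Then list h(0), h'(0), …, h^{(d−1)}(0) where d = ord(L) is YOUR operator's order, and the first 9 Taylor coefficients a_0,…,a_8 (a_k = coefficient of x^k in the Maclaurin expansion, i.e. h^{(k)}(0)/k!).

L = -2·Dx + (5 + 8·x)·Dx^2 + (2 + 10·x + 8·x^2)·Dx^3  (order 3).
h: a_k = 0, 5, 11/4, -35/24, 131/64, -515/128, 14357/1536, -24585/1024, 1081443/16384, …
ICs: h(0) = 0, h′(0) = 5, h′′(0) = 11/2.

f: a_k = 3, 3/2, -3/8, 3/16, -15/128, 21/256, -63/1024, 99/2048, -1287/32768, …
g: a_k = 2, 4, -4, 8, -20, 56, -168, 528, -1716, …
Weyl lclm of L_f,L_g ⇒ L₀ (ord ≤ 2).
Integrate: L := L₀·Dx.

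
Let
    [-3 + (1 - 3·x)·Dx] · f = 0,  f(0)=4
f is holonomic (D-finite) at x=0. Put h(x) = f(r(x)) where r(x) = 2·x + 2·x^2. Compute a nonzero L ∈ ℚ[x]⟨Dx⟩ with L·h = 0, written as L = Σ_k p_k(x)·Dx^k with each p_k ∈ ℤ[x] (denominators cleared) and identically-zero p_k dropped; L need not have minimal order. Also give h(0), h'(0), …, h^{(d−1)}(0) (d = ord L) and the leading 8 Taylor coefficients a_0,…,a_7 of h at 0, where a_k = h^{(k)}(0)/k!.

f: a_k = 4, 12, 36, 108, 324, 972, 2916, 8748, …
Change of var in L_f (x↦r) gives L₀.
L = (6 + 12·x) + (-1 + 6·x + 6·x^2)·Dx  (order 1).
h: a_k = 4, 24, 168, 1152, 7920, 54432, 374112, 2571264, …
ICs: h(0) = 4.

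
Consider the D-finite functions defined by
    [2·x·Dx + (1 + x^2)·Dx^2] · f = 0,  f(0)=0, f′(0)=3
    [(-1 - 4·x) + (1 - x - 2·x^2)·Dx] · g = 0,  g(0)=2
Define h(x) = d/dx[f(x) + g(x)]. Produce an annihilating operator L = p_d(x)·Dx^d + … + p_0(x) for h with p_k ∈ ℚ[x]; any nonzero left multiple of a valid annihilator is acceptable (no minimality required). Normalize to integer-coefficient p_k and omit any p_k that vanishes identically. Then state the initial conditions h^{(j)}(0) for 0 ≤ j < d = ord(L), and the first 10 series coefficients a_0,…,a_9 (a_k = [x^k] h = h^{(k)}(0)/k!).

f: a_k = 0, 3, 0, -1, 0, 3/5, 0, -3/7, 0, 1/3, …
g: a_k = 2, 2, 6, 10, 22, 42, 86, 170, 342, 682, …
Weyl lclm of L_f,L_g ⇒ L₀ (ord ≤ 3).
h₀' ⇒ L via d/dx closure of L₀.
L = (6 - 24·x - 162·x^2 - 240·x^3 - 384·x^4 - 48·x^6) + (-16 - 74·x - 88·x^2 - 226·x^3 - 212·x^4 - 304·x^5 - 12·x^6 - 48·x^7)·Dx + (3 + 4·x + 8·x^2 - 28·x^3 - 27·x^4 - 36·x^5 - 40·x^6 - 4·x^7 - 8·x^8)·Dx^2  (order 2).
h: a_k = 5, 12, 27, 88, 213, 516, 1187, 2736, 6141, 13660, …
ICs: h(0) = 5, h′(0) = 12.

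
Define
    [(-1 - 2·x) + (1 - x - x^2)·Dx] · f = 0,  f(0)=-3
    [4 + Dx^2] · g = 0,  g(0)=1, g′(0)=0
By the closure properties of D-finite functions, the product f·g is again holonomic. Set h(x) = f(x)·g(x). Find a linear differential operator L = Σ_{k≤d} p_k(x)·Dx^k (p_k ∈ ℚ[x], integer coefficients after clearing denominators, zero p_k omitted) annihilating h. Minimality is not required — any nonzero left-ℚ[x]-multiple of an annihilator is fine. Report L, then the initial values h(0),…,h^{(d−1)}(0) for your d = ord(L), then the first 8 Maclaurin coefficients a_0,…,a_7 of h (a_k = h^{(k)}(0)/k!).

f: a_k = -3, -3, -6, -9, -15, -24, -39, -63, …
g: a_k = 1, 0, -2, 0, 2/3, 0, -4/45, 0, …
f·g: L₀ = L_f ⊗_s L_g, ord ≤ 1·2.
L = (-2 + 4·x + 4·x^2) + (2 + 4·x)·Dx + (-1 + x + x^2)·Dx^2  (order 2).
h: a_k = -3, -3, 0, -3, -5, -8, -191/15, -311/15, …
ICs: h(0) = -3, h′(0) = -3.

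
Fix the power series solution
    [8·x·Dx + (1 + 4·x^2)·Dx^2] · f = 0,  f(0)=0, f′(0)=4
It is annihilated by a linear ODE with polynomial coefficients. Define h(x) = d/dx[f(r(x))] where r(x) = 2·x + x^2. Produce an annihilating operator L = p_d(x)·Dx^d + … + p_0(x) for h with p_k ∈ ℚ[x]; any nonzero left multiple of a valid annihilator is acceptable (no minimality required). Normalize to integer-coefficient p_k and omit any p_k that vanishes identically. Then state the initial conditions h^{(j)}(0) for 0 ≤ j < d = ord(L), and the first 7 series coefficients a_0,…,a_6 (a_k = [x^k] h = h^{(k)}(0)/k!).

f: a_k = 0, 4, 0, -16/3, 0, 64/5, 0, …
L₀ from L_f via x↦r, Dx↦r'^{-1}Dx.
Differentiate: ansatz ord ≤ ord L₀ ⇒ L.
L = (-1 + 32·x + 64·x^2 + 48·x^3 + 12·x^4) + (1 + x + 16·x^2 + 32·x^3 + 20·x^4 + 4·x^5)·Dx  (order 1).
h: a_k = 8, 8, -128, -256, 1888, 6112, -25600, …
ICs: h(0) = 8.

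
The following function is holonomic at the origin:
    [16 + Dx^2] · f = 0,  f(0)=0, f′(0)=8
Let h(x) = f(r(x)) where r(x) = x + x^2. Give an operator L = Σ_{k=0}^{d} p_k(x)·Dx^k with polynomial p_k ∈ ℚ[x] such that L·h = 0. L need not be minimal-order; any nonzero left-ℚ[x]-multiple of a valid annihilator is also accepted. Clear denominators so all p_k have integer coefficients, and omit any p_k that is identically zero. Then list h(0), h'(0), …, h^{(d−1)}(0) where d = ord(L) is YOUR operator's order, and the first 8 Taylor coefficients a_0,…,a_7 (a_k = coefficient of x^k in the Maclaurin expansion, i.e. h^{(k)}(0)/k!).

f: a_k = 0, 8, 0, -64/3, 0, 256/15, 0, -2048/315, …
Change of var in L_f (x↦r) gives L₀.
L = (16 + 96·x + 192·x^2 + 128·x^3) - 2·Dx + (1 + 2·x)·Dx^2  (order 2).
h: a_k = 0, 8, 8, -64/3, -64, -704/15, 64, 51712/315, …
ICs: h(0) = 0, h′(0) = 8.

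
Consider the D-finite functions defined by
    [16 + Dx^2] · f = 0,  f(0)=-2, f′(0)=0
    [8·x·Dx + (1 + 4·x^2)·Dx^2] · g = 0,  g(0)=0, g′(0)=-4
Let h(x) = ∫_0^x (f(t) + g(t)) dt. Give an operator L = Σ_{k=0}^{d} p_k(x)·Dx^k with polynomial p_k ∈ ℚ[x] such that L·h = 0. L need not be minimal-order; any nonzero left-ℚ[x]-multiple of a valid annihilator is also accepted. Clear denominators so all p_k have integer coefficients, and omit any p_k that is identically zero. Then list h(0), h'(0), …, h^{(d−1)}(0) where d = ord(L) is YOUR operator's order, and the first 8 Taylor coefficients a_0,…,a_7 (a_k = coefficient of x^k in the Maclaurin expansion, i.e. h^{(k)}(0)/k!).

f: a_k = -2, 0, 16, 0, -64/3, 0, 512/45, 0, …
g: a_k = 0, -4, 0, 16/3, 0, -64/5, 0, 256/7, …
h₀=f+g: left-lcm gives L₀, ord ≤ 4.
∫: right-multiply L₀ by Dx.
L = (-512·x + 5120·x^3 + 4096·x^5)·Dx^2 + (16 + 512·x^2 + 2304·x^4 + 2048·x^6)·Dx^3 + (-32·x + 320·x^3 + 256·x^5)·Dx^4 + (1 + 32·x^2 + 144·x^4 + 128·x^6)·Dx^5  (order 5).
h: a_k = 0, -2, -2, 16/3, 4/3, -64/15, -32/15, 512/315, …
ICs: h(0) = 0, h′(0) = -2, h′′(0) = -4, h′′′(0) = 32, h′′′′(0) = 32.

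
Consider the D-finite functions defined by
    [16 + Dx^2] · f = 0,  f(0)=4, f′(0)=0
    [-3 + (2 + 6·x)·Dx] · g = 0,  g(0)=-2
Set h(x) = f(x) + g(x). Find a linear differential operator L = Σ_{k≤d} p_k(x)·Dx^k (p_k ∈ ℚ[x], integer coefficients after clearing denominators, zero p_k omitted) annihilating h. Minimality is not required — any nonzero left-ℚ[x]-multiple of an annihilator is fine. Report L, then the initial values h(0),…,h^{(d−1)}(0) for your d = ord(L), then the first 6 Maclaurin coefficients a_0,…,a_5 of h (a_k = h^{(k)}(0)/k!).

f: a_k = 4, 0, -32, 0, 128/3, 0, …
g: a_k = -2, -3, 9/4, -27/8, 405/64, -1701/128, …
L₀ := lclm(L_f,L_g); ord L₀ ≤ 2+1.
L = (-4368 - 18432·x - 27648·x^2) + (1760 + 17568·x + 55296·x^2 + 55296·x^3)·Dx + (-273 - 1152·x - 1728·x^2)·Dx^2 + (110 + 1098·x + 3456·x^2 + 3456·x^3)·Dx^3  (order 3).
h: a_k = 2, -3, -119/4, -27/8, 9407/192, -1701/128, …
ICs: h(0) = 2, h′(0) = -3, h′′(0) = -119/2.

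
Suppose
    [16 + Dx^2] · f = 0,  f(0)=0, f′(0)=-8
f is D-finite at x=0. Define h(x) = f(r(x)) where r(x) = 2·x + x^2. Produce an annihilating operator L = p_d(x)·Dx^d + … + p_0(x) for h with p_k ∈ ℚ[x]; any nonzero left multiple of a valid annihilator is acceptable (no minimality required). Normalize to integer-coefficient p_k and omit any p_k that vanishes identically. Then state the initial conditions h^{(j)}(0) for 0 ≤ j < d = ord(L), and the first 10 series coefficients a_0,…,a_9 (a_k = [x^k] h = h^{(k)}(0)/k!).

f: a_k = 0, -8, 0, 64/3, 0, -256/15, 0, 2048/315, 0, -4096/2835, …
h₀=f(r): pull back L_f along r ⇒ L₀.
L = (64 + 192·x + 192·x^2 + 64·x^3) - Dx + (1 + x)·Dx^2  (order 2).
h: a_k = 0, -16, -8, 512/3, 256, -6272/15, -1344, -167936/315, 100352/45, 9805312/2835, …
ICs: h(0) = 0, h′(0) = -16.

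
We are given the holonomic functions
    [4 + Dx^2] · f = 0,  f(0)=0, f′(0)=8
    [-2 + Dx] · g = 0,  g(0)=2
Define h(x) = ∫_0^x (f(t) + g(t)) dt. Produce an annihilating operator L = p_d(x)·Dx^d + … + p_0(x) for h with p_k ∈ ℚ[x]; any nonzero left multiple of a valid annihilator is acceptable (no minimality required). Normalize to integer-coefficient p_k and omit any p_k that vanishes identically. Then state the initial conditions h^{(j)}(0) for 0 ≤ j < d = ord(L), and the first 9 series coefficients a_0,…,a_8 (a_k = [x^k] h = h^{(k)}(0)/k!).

L = -8·Dx + 4·Dx^2 - 2·Dx^3 + Dx^4  (order 4).
h: a_k = 0, 2, 6, 4/3, -2/3, 4/15, 4/15, 8/315, -2/315, …
ICs: h(0) = 0, h′(0) = 2, h′′(0) = 12, h′′′(0) = 8.

f: a_k = 0, 8, 0, -16/3, 0, 16/15, 0, -32/315, 0, …
g: a_k = 2, 4, 4, 8/3, 4/3, 8/15, 8/45, 16/315, 4/315, …
L₀ := lclm(L_f,L_g); ord L₀ ≤ 2+1.
h=∫₀ˣh₀: take L = L₀·Dx.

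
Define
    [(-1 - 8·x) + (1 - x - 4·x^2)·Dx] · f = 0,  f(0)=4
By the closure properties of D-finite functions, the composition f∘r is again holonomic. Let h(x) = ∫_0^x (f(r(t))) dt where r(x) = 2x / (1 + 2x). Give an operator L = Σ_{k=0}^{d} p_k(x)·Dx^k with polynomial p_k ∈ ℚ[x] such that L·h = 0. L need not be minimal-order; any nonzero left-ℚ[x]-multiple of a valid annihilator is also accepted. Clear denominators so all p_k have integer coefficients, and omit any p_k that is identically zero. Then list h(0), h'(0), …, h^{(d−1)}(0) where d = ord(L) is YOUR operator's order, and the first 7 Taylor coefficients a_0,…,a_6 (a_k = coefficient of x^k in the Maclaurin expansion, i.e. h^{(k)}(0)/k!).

f: a_k = 4, 4, 20, 36, 116, 260, 724, …
h₀=f(r): pull back L_f along r ⇒ L₀.
∫: right-multiply L₀ by Dx.
L = (2 + 36·x)·Dx + (-1 - 4·x + 12·x^2 + 32·x^3)·Dx^2  (order 2).
h: a_k = 0, 4, 4, 64/3, 0, 1024/5, -1024/3, …
ICs: h(0) = 0, h′(0) = 4.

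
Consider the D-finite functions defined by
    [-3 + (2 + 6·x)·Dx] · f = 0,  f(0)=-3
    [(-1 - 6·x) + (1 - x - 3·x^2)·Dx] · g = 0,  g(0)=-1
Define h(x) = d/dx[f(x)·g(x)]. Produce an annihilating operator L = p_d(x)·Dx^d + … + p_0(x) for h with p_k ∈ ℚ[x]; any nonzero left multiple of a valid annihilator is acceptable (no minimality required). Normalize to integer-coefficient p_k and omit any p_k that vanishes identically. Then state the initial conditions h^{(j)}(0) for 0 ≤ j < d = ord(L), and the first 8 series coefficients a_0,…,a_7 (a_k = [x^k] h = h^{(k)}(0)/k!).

L = (35 + 378·x + 1053·x^2 + 1350·x^3 + 1215·x^4) + (-10 - 50·x - 54·x^2 + 162·x^3 + 594·x^4 + 486·x^5)·Dx  (order 1).
h: a_k = 15/2, 105/4, 1953/16, 9033/32, 272085/256, 1165599/512, 16097109/2048, 65648553/4096, …
ICs: h(0) = 15/2.

f: a_k = -3, -9/2, 27/8, -81/16, 1215/128, -5103/256, 45927/1024, -216513/2048, …
g: a_k = -1, -1, -4, -7, -19, -40, -97, -217, …
Product ⇒ symmetric product L₀, ord ≤ 1.
Derive L from L₀ (diff closure).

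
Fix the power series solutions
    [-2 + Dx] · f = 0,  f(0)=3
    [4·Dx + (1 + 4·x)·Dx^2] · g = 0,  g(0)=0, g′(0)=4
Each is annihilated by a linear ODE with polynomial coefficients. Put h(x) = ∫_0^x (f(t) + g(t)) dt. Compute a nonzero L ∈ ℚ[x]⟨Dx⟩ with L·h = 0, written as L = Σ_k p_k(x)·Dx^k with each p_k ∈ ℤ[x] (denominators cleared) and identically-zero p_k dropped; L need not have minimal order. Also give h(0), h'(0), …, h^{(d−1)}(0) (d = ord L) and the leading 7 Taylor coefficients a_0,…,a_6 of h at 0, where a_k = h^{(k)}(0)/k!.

L = (-40 - 32·x)·Dx^2 + (14 - 16·x - 32·x^2)·Dx^3 + (3 + 16·x + 16·x^2)·Dx^4  (order 4).
h: a_k = 0, 3, 5, -2/3, 19/3, -62/5, 514/15, …
ICs: h(0) = 0, h′(0) = 3, h′′(0) = 10, h′′′(0) = -4.

f: a_k = 3, 6, 6, 4, 2, 4/5, 4/15, …
g: a_k = 0, 4, -8, 64/3, -64, 1024/5, -2048/3, …
h₀=f+g: left-lcm gives L₀, ord ≤ 3.
h=∫₀ˣh₀: take L = L₀·Dx.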